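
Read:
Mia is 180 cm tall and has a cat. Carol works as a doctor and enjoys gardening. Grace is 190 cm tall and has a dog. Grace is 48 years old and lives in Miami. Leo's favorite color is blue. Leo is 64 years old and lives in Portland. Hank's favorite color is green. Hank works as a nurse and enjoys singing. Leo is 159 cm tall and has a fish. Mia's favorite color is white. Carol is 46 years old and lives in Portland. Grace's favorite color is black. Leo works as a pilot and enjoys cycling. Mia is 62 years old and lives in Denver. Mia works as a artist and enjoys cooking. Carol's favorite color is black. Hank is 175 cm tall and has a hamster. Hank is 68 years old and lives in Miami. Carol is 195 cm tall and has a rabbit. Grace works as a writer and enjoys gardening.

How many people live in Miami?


Count in Miami: 2

2


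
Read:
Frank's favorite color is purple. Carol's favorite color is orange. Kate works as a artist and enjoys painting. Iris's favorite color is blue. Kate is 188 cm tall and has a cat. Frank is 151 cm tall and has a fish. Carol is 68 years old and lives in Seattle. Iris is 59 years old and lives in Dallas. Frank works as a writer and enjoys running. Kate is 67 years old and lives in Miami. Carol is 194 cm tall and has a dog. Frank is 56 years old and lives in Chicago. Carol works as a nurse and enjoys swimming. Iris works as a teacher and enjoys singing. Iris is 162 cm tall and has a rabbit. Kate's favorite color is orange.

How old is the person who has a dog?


Person with dog is Carol, age 68

68


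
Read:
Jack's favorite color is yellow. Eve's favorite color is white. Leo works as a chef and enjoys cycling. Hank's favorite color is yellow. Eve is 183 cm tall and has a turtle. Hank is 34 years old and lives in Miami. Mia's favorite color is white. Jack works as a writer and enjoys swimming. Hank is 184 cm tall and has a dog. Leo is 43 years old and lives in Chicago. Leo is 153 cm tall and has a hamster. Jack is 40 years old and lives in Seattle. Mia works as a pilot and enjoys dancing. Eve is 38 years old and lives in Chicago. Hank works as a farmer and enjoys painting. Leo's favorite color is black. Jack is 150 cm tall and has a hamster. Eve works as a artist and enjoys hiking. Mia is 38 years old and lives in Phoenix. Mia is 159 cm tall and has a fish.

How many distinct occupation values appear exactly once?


Unique occupation values: 5

5


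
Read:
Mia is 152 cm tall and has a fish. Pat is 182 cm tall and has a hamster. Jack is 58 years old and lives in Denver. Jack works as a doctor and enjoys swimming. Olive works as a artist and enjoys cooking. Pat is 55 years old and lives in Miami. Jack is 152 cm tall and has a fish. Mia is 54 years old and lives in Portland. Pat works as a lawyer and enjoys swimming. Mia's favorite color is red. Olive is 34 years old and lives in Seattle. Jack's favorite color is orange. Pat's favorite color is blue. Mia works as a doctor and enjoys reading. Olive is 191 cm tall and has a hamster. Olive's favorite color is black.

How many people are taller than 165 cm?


Taller than 165: 2

2


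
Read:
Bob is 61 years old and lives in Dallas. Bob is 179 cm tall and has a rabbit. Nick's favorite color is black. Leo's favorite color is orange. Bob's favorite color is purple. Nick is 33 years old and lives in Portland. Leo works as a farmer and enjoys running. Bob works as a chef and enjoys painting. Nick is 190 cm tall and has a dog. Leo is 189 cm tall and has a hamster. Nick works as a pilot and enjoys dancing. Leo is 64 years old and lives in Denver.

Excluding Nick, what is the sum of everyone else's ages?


Sum (excluding Nick): 125

125


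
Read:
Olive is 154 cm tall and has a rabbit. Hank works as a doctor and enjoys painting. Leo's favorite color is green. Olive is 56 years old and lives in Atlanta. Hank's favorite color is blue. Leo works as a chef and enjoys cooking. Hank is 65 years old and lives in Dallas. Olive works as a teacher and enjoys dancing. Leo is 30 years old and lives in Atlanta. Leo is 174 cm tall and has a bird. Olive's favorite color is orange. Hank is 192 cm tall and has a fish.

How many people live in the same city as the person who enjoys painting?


Person with hobby painting is Hank, city Dallas. Count = 1

1


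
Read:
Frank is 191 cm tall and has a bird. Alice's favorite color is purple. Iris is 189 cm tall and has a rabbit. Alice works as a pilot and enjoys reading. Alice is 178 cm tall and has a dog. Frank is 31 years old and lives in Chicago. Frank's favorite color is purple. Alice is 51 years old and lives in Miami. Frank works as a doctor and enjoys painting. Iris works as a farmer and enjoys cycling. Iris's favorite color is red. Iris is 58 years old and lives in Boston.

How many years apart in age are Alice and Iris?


51 vs 58, diff = 7

7


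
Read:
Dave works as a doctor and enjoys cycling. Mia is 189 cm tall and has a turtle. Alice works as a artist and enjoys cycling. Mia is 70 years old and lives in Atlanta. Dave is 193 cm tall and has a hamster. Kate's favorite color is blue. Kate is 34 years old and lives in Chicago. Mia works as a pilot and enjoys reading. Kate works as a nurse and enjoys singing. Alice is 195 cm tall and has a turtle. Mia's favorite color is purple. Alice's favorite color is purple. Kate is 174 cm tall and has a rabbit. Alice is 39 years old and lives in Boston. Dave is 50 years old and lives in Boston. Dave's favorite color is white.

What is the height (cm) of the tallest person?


Tallest: Alice at 195 cm

195


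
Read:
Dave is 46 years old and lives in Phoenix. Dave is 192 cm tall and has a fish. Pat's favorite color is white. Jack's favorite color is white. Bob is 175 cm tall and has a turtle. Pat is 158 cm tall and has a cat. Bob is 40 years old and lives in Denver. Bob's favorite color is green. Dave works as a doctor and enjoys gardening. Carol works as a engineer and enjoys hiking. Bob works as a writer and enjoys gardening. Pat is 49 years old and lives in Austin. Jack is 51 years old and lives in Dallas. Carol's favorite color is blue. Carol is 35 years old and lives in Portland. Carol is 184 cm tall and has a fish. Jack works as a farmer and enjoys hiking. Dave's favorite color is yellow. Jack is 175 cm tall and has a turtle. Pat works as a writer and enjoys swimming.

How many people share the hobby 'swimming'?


Count: 1

1


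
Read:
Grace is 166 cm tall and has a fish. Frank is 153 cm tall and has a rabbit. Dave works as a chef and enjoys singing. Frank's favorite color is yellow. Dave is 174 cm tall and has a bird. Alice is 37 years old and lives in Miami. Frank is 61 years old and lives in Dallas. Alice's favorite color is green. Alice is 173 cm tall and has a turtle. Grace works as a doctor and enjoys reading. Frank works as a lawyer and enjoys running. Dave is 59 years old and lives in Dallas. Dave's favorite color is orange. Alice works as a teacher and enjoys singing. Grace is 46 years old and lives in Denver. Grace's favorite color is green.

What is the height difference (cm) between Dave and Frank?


|174 - 153| = 21

21


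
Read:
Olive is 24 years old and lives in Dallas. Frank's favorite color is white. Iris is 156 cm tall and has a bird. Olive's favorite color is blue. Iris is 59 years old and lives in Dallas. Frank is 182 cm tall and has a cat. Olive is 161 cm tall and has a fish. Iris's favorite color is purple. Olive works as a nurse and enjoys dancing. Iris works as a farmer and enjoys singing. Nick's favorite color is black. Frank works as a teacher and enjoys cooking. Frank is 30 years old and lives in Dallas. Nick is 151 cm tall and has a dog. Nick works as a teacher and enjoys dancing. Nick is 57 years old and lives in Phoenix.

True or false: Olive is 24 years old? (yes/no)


Olive is actually 24. yes

yes


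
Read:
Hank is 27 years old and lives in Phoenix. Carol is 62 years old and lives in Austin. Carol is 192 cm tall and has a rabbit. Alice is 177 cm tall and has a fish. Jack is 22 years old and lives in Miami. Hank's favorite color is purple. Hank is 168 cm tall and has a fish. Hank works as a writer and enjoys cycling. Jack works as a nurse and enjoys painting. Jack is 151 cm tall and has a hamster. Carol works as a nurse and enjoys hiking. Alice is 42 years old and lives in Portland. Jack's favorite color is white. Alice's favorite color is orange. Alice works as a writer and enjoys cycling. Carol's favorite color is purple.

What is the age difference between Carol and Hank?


|62 - 27| = 35

35


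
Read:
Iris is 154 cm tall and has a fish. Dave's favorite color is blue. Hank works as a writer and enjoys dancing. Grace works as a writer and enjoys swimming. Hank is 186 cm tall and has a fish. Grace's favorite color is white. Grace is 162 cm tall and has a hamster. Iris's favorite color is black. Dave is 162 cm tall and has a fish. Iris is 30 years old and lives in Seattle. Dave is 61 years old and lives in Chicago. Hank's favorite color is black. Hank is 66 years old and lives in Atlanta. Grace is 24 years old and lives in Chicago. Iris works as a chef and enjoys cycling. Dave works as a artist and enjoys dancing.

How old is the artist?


The artist is Dave, age 61

61


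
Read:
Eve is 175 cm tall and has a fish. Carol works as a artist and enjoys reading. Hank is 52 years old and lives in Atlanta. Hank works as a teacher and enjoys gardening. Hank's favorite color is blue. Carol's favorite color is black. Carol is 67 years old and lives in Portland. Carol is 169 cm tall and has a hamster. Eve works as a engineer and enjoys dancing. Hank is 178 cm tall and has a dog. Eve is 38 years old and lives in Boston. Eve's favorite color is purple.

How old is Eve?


Eve is 38 years old

38


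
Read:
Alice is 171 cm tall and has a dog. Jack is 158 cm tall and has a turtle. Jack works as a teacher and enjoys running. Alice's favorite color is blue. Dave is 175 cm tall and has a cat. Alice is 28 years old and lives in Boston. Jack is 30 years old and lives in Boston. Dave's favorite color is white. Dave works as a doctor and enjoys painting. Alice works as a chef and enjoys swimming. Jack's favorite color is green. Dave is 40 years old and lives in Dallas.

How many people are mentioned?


People: Jack, Alice, Dave. Count = 3

3


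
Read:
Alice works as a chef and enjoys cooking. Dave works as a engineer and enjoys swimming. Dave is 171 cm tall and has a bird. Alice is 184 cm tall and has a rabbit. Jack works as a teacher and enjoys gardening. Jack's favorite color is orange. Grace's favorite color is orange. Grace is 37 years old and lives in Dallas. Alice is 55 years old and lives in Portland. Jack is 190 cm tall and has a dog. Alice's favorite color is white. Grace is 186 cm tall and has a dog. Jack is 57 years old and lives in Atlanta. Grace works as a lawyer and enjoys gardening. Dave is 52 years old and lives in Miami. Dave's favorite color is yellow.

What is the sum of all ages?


52+55+37+57 = 201

201


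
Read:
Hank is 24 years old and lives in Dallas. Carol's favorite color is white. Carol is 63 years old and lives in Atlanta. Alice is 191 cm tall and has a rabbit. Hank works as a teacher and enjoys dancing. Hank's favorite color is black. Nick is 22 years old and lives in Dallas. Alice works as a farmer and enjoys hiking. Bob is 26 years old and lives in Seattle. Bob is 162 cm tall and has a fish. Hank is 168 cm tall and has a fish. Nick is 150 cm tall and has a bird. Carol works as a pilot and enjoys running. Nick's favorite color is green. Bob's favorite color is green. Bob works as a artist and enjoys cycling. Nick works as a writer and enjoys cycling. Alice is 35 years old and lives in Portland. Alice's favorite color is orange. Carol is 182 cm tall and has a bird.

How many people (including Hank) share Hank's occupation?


Hank is a teacher. Count = 1

1


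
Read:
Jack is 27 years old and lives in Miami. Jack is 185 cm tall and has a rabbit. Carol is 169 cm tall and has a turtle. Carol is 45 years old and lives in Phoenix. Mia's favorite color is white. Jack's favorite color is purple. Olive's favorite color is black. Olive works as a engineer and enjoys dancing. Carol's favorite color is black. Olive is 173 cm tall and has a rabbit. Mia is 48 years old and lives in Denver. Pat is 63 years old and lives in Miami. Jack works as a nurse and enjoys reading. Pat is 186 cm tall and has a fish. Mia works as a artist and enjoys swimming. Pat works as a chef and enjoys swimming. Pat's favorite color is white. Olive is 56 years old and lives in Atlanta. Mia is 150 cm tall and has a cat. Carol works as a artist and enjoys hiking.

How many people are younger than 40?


Filter: 1

1


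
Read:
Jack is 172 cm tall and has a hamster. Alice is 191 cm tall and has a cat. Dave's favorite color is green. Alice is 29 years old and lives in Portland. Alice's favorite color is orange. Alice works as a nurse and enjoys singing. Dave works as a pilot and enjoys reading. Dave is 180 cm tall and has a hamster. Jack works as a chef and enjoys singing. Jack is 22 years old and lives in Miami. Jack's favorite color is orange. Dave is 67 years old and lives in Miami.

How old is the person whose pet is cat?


Person with pet=cat is Alice, age 29

29


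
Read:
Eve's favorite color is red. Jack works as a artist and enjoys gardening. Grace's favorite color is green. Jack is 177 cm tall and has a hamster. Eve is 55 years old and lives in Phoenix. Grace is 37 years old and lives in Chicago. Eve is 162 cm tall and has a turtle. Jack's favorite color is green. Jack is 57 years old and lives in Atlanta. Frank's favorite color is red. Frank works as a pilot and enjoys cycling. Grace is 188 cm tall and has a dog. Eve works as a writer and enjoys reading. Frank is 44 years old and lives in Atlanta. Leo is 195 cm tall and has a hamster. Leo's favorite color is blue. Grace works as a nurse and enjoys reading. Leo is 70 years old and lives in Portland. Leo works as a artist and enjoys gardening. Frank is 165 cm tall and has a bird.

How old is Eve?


Eve is 55 years old

55


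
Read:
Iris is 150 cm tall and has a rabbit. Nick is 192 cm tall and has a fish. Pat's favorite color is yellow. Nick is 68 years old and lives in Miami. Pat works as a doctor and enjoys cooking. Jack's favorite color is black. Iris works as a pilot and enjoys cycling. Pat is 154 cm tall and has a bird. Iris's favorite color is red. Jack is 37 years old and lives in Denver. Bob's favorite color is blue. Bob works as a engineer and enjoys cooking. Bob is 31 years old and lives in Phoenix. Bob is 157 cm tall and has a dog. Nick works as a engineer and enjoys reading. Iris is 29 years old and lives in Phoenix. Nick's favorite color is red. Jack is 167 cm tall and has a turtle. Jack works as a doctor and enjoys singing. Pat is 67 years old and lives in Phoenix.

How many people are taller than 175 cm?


Taller than 175: 1

1


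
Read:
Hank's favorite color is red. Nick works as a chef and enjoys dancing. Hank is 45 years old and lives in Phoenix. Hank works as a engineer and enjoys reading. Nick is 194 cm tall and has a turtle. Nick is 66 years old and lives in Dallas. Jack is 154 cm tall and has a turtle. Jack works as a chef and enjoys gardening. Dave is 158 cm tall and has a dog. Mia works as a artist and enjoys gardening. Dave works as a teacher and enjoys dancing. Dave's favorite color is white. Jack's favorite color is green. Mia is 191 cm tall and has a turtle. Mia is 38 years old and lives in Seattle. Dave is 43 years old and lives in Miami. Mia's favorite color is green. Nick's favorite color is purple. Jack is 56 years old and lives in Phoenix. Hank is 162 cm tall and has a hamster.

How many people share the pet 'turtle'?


Count: 3

3


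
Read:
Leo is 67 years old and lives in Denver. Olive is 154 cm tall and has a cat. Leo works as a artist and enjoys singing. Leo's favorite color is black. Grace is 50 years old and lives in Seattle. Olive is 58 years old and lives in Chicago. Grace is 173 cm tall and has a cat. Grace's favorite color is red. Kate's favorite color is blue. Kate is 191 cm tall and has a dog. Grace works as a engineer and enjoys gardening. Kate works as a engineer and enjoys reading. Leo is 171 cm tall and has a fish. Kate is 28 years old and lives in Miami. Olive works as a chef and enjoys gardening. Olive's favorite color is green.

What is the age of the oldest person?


Oldest: Leo at 67

67


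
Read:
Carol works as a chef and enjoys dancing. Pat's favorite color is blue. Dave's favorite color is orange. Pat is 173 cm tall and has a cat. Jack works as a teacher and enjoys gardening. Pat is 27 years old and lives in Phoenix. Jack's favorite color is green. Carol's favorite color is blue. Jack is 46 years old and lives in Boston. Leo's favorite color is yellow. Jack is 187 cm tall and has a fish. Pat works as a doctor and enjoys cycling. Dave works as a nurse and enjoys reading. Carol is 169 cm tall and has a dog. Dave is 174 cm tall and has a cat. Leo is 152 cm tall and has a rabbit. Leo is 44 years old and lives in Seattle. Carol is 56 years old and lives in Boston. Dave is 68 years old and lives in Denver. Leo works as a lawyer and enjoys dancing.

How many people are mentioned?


People: Dave, Leo, Carol, Pat, Jack. Count = 5

5


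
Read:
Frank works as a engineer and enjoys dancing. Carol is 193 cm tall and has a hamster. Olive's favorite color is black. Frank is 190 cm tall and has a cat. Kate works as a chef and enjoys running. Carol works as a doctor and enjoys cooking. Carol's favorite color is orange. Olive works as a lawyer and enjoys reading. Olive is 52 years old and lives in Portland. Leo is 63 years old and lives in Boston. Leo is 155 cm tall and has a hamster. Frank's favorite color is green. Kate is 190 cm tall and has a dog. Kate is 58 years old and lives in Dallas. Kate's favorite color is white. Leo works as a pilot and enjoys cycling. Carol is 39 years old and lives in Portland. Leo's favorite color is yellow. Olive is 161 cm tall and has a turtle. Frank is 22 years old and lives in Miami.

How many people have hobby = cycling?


Count: 1

1


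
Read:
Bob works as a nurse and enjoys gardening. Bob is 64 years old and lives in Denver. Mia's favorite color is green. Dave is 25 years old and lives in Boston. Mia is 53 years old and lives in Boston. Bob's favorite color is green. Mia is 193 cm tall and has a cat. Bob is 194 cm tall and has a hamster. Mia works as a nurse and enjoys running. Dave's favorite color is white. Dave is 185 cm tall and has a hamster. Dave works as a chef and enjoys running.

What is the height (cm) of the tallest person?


Tallest: Bob at 194 cm

194


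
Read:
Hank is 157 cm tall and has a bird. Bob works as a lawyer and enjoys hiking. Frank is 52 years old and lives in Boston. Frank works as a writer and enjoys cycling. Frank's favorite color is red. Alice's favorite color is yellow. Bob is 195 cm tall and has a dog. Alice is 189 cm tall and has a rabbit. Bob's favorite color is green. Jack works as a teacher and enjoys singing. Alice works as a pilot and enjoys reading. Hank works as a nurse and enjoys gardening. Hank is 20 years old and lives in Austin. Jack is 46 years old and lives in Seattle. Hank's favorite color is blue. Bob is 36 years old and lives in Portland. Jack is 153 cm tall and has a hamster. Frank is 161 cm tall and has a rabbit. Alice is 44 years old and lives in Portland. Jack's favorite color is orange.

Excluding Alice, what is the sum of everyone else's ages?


Sum (excluding Alice): 154

154


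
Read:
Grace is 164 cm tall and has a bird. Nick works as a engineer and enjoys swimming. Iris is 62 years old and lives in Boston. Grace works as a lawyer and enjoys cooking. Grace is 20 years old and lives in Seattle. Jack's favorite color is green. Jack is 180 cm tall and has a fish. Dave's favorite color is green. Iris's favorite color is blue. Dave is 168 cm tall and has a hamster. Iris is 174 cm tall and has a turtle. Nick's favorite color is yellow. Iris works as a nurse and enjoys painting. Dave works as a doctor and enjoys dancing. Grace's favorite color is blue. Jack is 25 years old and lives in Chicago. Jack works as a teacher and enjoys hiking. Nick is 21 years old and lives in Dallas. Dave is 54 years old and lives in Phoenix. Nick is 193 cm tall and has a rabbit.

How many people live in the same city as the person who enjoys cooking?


Person with hobby cooking is Grace, city Seattle. Count = 1

1


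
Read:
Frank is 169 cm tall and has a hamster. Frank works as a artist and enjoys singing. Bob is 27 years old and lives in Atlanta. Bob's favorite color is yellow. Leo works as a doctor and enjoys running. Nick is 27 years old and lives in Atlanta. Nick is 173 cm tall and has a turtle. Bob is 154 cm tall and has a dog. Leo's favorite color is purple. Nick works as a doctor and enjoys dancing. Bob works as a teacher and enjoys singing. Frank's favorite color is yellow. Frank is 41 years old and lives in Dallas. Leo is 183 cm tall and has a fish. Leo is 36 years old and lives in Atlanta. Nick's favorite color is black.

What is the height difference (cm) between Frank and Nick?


|169 - 173| = 4

4


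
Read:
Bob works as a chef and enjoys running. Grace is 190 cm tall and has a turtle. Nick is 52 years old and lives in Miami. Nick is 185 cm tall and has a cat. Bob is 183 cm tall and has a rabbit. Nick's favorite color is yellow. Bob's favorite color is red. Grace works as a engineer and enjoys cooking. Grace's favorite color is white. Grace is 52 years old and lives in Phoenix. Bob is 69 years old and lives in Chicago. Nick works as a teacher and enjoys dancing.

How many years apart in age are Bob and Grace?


69 vs 52, diff = 17

17


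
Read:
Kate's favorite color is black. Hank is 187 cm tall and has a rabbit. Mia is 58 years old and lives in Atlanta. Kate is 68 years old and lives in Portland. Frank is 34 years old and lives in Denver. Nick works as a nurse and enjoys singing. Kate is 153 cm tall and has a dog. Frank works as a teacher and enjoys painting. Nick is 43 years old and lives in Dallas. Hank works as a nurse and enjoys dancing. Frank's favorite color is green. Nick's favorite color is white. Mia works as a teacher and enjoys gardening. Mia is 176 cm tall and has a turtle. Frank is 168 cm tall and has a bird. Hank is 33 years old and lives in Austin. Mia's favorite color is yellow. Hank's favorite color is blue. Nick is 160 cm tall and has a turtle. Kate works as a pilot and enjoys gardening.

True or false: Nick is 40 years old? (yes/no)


Nick is actually 43. no

no


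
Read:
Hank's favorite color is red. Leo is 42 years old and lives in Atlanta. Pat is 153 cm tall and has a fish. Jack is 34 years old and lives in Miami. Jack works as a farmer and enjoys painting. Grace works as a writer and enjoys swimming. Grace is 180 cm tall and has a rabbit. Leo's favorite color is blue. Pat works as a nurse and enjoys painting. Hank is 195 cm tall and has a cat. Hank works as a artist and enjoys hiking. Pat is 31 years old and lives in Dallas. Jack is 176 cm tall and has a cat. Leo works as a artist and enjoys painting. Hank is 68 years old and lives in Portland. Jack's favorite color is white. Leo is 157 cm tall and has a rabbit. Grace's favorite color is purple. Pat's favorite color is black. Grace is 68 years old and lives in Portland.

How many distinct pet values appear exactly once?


Unique pet values: 1

1


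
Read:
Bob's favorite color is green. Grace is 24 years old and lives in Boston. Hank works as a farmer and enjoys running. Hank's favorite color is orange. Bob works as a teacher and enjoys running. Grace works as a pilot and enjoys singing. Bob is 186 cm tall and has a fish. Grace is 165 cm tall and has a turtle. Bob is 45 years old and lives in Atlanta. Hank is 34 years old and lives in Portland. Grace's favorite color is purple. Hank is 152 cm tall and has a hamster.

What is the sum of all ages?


24+34+45 = 103

103


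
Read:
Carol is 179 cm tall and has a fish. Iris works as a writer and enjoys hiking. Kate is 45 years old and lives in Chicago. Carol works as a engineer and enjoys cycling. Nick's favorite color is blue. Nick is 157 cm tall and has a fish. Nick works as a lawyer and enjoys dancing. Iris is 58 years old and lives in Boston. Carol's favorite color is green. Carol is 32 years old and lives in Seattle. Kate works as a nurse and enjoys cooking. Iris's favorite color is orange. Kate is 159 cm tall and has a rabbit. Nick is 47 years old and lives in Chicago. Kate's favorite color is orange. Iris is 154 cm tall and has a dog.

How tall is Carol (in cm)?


Carol is 179 cm tall

179


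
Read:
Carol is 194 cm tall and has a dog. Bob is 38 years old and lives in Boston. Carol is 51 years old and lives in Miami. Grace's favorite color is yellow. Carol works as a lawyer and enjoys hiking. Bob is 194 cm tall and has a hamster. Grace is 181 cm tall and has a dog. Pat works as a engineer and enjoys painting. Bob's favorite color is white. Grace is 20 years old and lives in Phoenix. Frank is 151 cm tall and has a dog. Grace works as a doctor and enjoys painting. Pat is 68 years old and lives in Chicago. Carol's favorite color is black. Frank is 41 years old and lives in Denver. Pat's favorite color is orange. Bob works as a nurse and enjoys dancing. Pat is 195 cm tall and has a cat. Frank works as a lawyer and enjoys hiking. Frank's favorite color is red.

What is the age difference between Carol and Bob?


|51 - 38| = 13

13


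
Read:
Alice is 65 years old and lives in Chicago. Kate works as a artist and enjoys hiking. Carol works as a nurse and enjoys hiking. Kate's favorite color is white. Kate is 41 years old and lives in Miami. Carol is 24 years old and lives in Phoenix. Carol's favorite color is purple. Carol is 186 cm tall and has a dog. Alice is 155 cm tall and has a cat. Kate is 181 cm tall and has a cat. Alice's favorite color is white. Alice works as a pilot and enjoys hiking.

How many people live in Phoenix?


Count in Phoenix: 1

1


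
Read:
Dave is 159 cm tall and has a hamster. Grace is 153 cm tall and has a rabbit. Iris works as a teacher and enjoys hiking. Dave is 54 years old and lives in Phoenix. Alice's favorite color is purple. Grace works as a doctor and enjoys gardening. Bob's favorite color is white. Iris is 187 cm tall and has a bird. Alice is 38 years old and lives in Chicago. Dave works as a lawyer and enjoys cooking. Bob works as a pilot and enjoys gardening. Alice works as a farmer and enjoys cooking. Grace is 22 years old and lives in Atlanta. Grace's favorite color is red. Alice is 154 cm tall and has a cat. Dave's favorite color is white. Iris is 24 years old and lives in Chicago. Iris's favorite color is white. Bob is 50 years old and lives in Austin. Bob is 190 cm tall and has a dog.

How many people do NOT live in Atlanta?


Not in Atlanta: 4

4


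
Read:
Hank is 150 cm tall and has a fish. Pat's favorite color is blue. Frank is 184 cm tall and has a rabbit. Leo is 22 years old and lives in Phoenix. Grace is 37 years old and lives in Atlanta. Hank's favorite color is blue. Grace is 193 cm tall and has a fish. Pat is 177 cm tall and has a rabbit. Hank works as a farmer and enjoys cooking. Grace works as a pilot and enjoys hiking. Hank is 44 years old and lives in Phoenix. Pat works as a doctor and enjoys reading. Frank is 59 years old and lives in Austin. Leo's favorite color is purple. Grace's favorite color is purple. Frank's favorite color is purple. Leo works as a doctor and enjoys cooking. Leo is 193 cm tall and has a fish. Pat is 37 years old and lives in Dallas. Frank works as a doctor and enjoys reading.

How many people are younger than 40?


Filter: 3

3


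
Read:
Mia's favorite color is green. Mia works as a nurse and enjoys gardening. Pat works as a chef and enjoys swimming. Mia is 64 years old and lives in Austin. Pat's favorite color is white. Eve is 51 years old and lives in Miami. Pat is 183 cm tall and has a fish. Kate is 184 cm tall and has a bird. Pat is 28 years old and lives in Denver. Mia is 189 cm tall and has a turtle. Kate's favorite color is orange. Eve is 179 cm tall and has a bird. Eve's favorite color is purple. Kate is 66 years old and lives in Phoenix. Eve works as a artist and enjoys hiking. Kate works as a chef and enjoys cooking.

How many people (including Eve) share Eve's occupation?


Eve is a artist. Count = 1

1


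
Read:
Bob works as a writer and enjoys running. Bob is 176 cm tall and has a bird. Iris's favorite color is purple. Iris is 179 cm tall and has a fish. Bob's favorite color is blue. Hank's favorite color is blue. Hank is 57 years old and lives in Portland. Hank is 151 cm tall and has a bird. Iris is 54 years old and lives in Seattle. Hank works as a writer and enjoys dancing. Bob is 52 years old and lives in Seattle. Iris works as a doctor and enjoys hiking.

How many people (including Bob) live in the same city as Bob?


Bob lives in Seattle. Count = 2

2


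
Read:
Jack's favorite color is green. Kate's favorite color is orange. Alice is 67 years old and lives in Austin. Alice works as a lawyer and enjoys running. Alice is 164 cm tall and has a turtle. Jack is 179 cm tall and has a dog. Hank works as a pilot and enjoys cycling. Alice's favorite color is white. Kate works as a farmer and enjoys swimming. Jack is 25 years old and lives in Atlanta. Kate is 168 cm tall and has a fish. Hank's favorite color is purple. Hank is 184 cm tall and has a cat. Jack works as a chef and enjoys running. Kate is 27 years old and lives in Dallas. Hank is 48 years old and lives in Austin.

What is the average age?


Sum=167, n=4, avg=41.75

41.75


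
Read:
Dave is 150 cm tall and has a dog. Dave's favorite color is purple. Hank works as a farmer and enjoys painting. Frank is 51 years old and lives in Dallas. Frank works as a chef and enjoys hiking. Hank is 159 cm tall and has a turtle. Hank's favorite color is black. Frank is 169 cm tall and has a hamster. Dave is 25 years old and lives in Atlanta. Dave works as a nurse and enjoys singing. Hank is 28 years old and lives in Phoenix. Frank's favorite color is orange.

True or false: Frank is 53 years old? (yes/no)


Frank is actually 51. no

no


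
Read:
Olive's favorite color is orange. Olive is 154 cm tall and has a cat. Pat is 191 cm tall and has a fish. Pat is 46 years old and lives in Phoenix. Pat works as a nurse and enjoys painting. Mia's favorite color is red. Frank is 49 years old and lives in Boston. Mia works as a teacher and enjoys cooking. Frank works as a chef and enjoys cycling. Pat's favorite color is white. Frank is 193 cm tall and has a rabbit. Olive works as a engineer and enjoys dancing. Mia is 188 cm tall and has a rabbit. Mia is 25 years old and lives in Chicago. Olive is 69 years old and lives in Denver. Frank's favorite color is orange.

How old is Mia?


Mia is 25 years old

25


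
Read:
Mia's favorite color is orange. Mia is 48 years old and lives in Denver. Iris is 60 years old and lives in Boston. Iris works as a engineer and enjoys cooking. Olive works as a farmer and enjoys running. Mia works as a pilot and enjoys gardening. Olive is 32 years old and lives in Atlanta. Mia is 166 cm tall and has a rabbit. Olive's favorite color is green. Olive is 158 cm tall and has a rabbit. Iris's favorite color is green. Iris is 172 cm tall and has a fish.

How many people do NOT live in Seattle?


Not in Seattle: 3

3


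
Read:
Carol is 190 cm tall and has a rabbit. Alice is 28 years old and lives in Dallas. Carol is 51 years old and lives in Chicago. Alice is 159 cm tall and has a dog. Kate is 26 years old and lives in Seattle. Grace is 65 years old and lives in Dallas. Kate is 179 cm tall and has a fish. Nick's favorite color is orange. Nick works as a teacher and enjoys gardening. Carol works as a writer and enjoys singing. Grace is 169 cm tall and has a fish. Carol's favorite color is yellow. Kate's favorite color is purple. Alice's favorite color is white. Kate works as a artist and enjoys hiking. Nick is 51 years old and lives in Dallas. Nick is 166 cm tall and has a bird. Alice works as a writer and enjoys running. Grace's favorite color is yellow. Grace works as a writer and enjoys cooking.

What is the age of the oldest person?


Oldest: Grace at 65

65


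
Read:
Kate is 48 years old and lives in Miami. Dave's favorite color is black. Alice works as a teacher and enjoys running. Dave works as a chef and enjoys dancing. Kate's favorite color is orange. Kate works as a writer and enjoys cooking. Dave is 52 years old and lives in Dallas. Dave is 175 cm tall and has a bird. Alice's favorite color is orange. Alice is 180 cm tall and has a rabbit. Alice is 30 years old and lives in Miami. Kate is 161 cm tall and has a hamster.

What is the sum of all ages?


30+48+52 = 130

130


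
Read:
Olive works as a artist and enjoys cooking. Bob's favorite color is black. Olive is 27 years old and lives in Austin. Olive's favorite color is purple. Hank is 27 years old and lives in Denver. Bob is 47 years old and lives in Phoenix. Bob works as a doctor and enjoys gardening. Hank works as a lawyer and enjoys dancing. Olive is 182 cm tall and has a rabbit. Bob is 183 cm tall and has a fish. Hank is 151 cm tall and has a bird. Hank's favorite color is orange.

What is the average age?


Sum=101, n=3, avg=33.67

33.67


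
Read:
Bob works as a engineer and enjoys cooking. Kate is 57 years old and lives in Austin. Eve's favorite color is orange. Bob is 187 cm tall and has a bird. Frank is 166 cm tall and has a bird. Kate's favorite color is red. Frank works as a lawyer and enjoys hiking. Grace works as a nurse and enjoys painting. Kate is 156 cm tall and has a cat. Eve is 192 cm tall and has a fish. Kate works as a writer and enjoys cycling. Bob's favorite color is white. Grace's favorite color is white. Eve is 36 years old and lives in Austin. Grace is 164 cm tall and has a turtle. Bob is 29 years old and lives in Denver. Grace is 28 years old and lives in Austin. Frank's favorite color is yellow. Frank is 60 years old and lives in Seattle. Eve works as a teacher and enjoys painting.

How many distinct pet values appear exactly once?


Unique pet values: 3

3


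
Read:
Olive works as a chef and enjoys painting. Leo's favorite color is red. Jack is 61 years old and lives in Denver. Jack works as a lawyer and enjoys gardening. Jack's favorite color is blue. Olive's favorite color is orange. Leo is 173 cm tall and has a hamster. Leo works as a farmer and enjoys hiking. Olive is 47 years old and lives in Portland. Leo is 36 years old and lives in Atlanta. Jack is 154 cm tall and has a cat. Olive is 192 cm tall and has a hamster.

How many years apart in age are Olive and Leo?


47 vs 36, diff = 11

11


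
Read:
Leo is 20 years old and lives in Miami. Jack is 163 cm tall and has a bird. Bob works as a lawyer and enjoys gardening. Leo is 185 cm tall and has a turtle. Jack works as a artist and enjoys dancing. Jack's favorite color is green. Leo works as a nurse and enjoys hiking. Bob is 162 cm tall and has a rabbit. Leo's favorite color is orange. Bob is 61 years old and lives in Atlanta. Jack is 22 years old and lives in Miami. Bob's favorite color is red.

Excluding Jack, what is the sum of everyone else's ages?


Sum (excluding Jack): 81

81


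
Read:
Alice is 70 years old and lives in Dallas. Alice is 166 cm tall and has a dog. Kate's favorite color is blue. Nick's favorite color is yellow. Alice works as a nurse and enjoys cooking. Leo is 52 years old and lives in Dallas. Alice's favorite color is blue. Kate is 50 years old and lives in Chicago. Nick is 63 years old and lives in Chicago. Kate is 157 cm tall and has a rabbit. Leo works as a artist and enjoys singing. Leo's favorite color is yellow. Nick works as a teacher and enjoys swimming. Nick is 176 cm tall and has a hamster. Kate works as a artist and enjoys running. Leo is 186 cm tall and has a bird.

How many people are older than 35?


Filter: 4

4


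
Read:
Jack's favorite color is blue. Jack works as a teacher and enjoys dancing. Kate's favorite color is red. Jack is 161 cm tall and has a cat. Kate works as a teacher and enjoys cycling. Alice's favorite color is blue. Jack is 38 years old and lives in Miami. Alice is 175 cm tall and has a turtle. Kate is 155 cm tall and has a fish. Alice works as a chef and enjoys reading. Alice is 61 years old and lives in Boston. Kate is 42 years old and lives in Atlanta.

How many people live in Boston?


Count in Boston: 1

1


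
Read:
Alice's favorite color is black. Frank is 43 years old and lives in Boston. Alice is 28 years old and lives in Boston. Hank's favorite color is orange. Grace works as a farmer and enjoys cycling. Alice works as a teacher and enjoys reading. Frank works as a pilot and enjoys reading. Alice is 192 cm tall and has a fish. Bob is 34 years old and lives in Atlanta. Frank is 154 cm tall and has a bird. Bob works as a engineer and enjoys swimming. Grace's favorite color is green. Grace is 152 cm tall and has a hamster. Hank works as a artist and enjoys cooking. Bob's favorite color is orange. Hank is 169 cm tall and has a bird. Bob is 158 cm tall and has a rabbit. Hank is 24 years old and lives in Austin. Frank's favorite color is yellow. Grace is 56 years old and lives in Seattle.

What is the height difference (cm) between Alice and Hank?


|192 - 169| = 23

23


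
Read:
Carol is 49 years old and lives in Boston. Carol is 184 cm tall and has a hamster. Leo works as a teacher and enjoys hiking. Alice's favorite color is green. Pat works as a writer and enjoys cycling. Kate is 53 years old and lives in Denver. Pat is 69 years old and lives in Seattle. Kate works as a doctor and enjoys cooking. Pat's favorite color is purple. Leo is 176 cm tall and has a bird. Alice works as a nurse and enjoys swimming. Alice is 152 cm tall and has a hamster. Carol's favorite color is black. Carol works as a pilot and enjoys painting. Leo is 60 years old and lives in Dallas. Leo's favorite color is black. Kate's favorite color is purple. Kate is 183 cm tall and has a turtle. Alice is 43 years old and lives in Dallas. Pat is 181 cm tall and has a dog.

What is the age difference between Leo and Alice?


|60 - 43| = 17

17


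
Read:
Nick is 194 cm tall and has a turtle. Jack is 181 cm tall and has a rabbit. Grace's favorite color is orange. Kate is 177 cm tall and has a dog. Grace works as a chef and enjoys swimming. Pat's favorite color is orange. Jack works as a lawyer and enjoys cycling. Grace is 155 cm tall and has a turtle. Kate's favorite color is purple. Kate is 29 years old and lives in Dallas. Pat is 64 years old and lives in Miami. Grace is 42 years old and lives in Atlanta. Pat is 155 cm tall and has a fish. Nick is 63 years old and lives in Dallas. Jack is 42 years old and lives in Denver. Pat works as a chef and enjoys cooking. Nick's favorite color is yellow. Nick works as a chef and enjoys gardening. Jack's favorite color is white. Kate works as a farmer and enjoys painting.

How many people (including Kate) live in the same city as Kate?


Kate lives in Dallas. Count = 2

2


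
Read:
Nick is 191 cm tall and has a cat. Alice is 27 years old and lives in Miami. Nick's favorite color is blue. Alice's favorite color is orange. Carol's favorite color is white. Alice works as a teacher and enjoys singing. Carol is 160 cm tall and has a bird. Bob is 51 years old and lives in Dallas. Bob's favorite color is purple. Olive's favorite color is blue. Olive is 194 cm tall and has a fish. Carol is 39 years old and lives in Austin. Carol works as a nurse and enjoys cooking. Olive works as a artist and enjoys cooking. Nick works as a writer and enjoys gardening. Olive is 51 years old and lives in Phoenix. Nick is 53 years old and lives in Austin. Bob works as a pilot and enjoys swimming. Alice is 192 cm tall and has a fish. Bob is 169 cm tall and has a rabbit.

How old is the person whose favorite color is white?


Person with favorite color=white is Carol, age 39

39


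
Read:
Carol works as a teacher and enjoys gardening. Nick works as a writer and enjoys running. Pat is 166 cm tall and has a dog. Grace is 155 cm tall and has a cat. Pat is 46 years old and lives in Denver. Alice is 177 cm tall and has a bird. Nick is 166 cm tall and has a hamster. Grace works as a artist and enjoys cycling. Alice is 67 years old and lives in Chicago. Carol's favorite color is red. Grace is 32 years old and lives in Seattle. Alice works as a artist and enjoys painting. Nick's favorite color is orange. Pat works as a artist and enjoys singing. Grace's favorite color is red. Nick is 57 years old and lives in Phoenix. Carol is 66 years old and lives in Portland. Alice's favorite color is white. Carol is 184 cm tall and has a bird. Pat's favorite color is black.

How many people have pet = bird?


Count: 2

2
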